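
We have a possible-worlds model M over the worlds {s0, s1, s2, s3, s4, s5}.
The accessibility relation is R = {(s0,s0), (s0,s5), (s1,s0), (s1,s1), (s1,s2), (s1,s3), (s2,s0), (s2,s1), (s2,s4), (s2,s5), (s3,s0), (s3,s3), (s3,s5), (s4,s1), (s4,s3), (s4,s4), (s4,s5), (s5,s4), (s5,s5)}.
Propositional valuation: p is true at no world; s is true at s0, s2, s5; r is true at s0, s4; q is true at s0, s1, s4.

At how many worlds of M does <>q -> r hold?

Let φ = <>q -> r. Evaluate φ at each world:
  s0 (successors {s0, s5}): φ is true.
  s1 (successors {s0, s1, s2, s3}): φ is false.
  s2 (successors {s0, s1, s4, s5}): φ is false.
  s3 (successors {s0, s3, s5}): φ is false.
  s4 (successors {s1, s3, s4, s5}): φ is true.
  s5 (successors {s4, s5}): φ is false.
For instance, at s3:
  At s3: <>q is true, r is false, so <>q -> r is false.
    At s3: <>q requires q at some successor in {s0, s3, s5}.
      q holds at s0, so <>q is true at s3.
Satisfying worlds: {s0, s4}

2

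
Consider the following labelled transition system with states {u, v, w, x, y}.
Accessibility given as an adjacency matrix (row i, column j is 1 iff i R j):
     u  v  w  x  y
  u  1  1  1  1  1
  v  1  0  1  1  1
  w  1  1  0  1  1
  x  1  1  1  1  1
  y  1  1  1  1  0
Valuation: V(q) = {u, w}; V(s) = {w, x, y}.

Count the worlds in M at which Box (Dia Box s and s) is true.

0

Let φ = Box (Dia Box s and s). Evaluate φ at each world:
  u (successors {u, v, w, x, y}): φ is false.
  v (successors {u, w, x, y}): φ is false.
  w (successors {u, v, x, y}): φ is false.
  x (successors {u, v, w, x, y}): φ is false.
  y (successors {u, v, w, x}): φ is false.
For instance, at u:
  At u: Box (Dia Box s and s) requires Dia Box s and s at every successor {u, v, w, x, y}.
    Dia Box s and s fails at u, so Box (Dia Box s and s) is false at u.
      At u: Dia Box s is false, s is false, so Dia Box s and s is false.
Satisfying worlds: none.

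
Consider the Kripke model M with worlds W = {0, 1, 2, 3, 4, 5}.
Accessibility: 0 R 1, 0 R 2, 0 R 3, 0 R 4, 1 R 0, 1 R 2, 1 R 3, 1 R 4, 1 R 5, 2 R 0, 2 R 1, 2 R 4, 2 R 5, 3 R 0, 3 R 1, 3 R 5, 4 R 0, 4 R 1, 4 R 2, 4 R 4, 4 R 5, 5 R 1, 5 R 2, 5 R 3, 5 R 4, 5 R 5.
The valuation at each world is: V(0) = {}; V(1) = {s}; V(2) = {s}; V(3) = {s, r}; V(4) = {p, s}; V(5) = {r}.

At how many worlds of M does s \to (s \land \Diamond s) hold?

6

Let φ = s \to (s \land \Diamond s). Evaluate φ at each world:
  0 (successors {1, 2, 3, 4}): φ is true.
  1 (successors {0, 2, 3, 4, 5}): φ is true.
  2 (successors {0, 1, 4, 5}): φ is true.
  3 (successors {0, 1, 5}): φ is true.
  4 (successors {0, 1, 2, 4, 5}): φ is true.
  5 (successors {1, 2, 3, 4, 5}): φ is true.
For instance, at 0:
  At 0: s is false, s \land \Diamond s is false, so s \to (s \land \Diamond s) is true.
    At 0: s is false, \Diamond s is true, so s \land \Diamond s is false.
      At 0: \Diamond s requires s at some successor in {1, 2, 3, 4}.
        s holds at 1, so \Diamond s is true at 0.
Satisfying worlds: {0, 1, 2, 3, 4, 5}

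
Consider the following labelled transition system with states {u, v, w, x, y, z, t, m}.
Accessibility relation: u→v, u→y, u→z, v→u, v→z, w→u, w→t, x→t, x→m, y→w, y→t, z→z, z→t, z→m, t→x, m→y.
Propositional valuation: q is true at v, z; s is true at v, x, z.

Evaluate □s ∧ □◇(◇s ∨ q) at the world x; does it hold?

No

At x: □s is false, □◇(◇s ∨ q) is false, so □s ∧ □◇(◇s ∨ q) is false.
  At x: □s requires s at every successor {t, m}.
    s fails at t, so □s is false at x.
  At x: □◇(◇s ∨ q) requires ◇(◇s ∨ q) at every successor {t, m}.
    ◇(◇s ∨ q) fails at t, so □◇(◇s ∨ q) is false at x.
      At t: ◇(◇s ∨ q) requires ◇s ∨ q at some successor in {x}.
        At x: ◇s ∨ q is false.
      So ◇(◇s ∨ q) is false at t.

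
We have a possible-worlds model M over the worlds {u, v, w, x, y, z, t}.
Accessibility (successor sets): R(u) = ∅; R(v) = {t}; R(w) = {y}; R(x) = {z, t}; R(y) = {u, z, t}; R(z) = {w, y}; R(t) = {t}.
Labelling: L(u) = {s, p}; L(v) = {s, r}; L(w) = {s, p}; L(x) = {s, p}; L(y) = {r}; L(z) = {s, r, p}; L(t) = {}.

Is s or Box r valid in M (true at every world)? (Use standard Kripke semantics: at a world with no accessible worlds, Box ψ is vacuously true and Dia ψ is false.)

Recall that Box ψ holds at a world iff ψ holds at every accessible world, and Dia ψ holds iff ψ holds at some accessible world.
Let φ = s or Box r. Evaluate φ at each world:
  u (successors ∅): φ is true.
  v (successors {t}): φ is true.
  w (successors {y}): φ is true.
  x (successors {z, t}): φ is true.
  y (successors {u, z, t}): φ is false.
  z (successors {w, y}): φ is true.
  t (successors {t}): φ is false.
Detail at y (counterexample):
  At y: s is false, Box r is false, so s or Box r is false.
    At y: Box r requires r at every successor {u, z, t}.
      r fails at u, so Box r is false at y.

No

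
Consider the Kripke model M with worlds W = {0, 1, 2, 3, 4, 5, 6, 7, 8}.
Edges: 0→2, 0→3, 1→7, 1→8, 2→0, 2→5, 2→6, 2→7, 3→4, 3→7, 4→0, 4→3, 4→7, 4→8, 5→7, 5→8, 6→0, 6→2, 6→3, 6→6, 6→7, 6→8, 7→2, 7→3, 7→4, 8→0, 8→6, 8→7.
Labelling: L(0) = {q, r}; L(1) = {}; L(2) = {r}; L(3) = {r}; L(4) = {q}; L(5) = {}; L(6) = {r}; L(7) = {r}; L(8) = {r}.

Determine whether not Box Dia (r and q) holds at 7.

At 7: Box Dia (r and q) is false, so not Box Dia (r and q) is true.
  At 7: Box Dia (r and q) requires Dia (r and q) at every successor {2, 3, 4}.
    Dia (r and q) fails at 3, so Box Dia (r and q) is false at 7.
      At 3: Dia (r and q) requires r and q at some successor in {4, 7}.
        At 4: r and q is false.
        At 7: r and q is false.
      So Dia (r and q) is false at 3.

Yes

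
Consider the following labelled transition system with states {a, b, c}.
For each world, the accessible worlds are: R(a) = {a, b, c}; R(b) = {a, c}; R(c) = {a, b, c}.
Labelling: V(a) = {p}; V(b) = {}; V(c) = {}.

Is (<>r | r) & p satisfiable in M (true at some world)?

No

Recall that <>ψ holds at a world iff ψ holds at some accessible world.
Let φ = (<>r | r) & p. Evaluate φ at each world:
  a (successors {a, b, c}): φ is false.
  b (successors {a, c}): φ is false.
  c (successors {a, b, c}): φ is false.
For instance, at c:
  At c: <>r | r is false, p is false, so (<>r | r) & p is false.
    At c: <>r is false, r is false, so <>r | r is false.
      At c: <>r requires r at some successor in {a, b, c}.
        At a: r is false.
        At b: r is false.
        At c: r is false.
      So <>r is false at c.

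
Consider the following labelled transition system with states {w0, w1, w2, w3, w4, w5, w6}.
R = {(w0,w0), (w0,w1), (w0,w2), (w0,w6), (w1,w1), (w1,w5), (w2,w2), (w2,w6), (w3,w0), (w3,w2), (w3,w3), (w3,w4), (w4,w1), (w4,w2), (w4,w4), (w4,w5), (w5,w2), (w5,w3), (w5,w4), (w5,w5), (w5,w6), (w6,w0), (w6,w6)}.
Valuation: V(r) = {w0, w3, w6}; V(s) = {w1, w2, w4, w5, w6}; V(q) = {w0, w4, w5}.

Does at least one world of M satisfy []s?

Yes

Let φ = []s. Evaluate φ at each world:
  w0 (successors {w0, w1, w2, w6}): φ is false.
  w1 (successors {w1, w5}): φ is true.
  w2 (successors {w2, w6}): φ is true.
  w3 (successors {w0, w2, w3, w4}): φ is false.
  w4 (successors {w1, w2, w4, w5}): φ is true.
  w5 (successors {w2, w3, w4, w5, w6}): φ is false.
  w6 (successors {w0, w6}): φ is false.
Detail at w1 (witness):
  At w1: []s requires s at every successor {w1, w5}.
    At w1: s is true.
    At w5: s is true.
  So []s is true at w1.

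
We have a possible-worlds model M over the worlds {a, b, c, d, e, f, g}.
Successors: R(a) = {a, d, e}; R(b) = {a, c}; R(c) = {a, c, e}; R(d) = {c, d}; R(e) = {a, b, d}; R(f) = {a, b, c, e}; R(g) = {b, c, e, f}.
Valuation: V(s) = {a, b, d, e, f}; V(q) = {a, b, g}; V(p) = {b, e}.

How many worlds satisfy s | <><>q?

Recall that <>ψ holds at a world iff ψ holds at some accessible world.
Let φ = s | <><>q. Evaluate φ at each world:
  a (successors {a, d, e}): φ is true.
  b (successors {a, c}): φ is true.
  c (successors {a, c, e}): φ is true.
  d (successors {c, d}): φ is true.
  e (successors {a, b, d}): φ is true.
  f (successors {a, b, c, e}): φ is true.
  g (successors {b, c, e, f}): φ is true.
For instance, at b:
  At b: s is true, <><>q is true, so s | <><>q is true.
    At b: <><>q requires <>q at some successor in {a, c}.
      <>q holds at a, so <><>q is true at b.
Satisfying worlds: {a, b, c, d, e, f, g}

7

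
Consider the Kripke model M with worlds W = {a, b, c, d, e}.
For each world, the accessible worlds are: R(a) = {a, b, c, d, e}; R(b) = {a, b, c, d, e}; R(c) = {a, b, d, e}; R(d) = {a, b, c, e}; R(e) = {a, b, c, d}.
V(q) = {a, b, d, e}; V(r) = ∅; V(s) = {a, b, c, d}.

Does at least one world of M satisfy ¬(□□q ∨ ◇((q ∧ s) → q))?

No

Let φ = ¬(□□q ∨ ◇((q ∧ s) → q)). Evaluate φ at each world:
  a (successors {a, b, c, d, e}): φ is false.
  b (successors {a, b, c, d, e}): φ is false.
  c (successors {a, b, d, e}): φ is false.
  d (successors {a, b, c, e}): φ is false.
  e (successors {a, b, c, d}): φ is false.
For instance, at a:
  At a: □□q ∨ ◇((q ∧ s) → q) is true, so ¬(□□q ∨ ◇((q ∧ s) → q)) is false.
    At a: □□q is false, ◇((q ∧ s) → q) is true, so □□q ∨ ◇((q ∧ s) → q) is true.
      At a: □□q requires □q at every successor {a, b, c, d, e}.
        □q fails at a, so □□q is false at a.
      At a: ◇((q ∧ s) → q) requires (q ∧ s) → q at some successor in {a, b, c, d, e}.
        (q ∧ s) → q holds at a, so ◇((q ∧ s) → q) is true at a.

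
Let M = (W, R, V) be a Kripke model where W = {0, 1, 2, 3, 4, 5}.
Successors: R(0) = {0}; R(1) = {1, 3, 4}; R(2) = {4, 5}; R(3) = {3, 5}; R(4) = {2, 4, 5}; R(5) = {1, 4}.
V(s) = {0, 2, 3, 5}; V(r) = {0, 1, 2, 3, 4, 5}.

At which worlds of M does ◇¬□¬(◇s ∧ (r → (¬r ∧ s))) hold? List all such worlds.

Let φ = ◇¬□¬(◇s ∧ (r → (¬r ∧ s))). Evaluate φ at each world:
  0 (successors {0}): φ is false.
  1 (successors {1, 3, 4}): φ is false.
  2 (successors {4, 5}): φ is false.
  3 (successors {3, 5}): φ is false.
  4 (successors {2, 4, 5}): φ is false.
  5 (successors {1, 4}): φ is false.
For instance, at 3:
  At 3: ◇¬□¬(◇s ∧ (r → (¬r ∧ s))) requires ¬□¬(◇s ∧ (r → (¬r ∧ s))) at some successor in {3, 5}.
    At 3: ¬□¬(◇s ∧ (r → (¬r ∧ s))) is false.
    At 5: ¬□¬(◇s ∧ (r → (¬r ∧ s))) is false.
  So ◇¬□¬(◇s ∧ (r → (¬r ∧ s))) is false at 3.
Satisfying worlds: none.

none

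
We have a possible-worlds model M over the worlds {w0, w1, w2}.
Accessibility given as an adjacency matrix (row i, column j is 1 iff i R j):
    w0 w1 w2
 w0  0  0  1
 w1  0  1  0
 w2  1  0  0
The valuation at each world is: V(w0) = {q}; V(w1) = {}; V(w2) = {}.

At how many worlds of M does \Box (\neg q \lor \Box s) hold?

Recall that \Box ψ holds at a world iff ψ holds at every accessible world, and \Diamond ψ holds iff ψ holds at some accessible world.
Let φ = \Box (\neg q \lor \Box s). Evaluate φ at each world:
  w0 (successors {w2}): φ is true.
  w1 (successors {w1}): φ is true.
  w2 (successors {w0}): φ is false.
For instance, at w2:
  At w2: \Box (\neg q \lor \Box s) requires \neg q \lor \Box s at every successor {w0}.
    \neg q \lor \Box s fails at w0, so \Box (\neg q \lor \Box s) is false at w2.
      At w0: \neg q is false, \Box s is false, so \neg q \lor \Box s is false.
Satisfying worlds: {w0, w1}

2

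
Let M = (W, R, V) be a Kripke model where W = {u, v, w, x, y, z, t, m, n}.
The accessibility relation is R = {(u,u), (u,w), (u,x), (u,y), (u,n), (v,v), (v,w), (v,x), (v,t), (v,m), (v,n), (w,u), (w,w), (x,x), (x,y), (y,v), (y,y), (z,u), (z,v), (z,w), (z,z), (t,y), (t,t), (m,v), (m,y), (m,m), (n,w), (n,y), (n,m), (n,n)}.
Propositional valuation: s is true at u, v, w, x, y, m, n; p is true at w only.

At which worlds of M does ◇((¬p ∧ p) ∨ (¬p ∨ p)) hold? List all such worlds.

Let φ = ◇((¬p ∧ p) ∨ (¬p ∨ p)). Evaluate φ at each world:
  u (successors {u, w, x, y, n}): φ is true.
  v (successors {v, w, x, t, m, n}): φ is true.
  w (successors {u, w}): φ is true.
  x (successors {x, y}): φ is true.
  y (successors {v, y}): φ is true.
  z (successors {u, v, w, z}): φ is true.
  t (successors {y, t}): φ is true.
  m (successors {v, y, m}): φ is true.
  n (successors {w, y, m, n}): φ is true.
For instance, at n:
  At n: ◇((¬p ∧ p) ∨ (¬p ∨ p)) requires (¬p ∧ p) ∨ (¬p ∨ p) at some successor in {w, y, m, n}.
    (¬p ∧ p) ∨ (¬p ∨ p) holds at w, so ◇((¬p ∧ p) ∨ (¬p ∨ p)) is true at n.
Satisfying worlds: {u, v, w, x, y, z, t, m, n}

u, v, w, x, y, z, t, m, n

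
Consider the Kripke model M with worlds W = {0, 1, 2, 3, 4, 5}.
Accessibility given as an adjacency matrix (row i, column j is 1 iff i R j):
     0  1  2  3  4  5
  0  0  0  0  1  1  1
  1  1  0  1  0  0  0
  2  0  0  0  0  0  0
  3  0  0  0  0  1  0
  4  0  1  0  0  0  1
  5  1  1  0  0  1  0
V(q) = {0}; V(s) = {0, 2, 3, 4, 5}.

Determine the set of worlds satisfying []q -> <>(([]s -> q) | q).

0, 1, 3, 4, 5

Let φ = []q -> <>(([]s -> q) | q). Evaluate φ at each world:
  0 (successors {3, 4, 5}): φ is true.
  1 (successors {0, 2}): φ is true.
  2 (successors ∅): φ is false.
  3 (successors {4}): φ is true.
  4 (successors {1, 5}): φ is true.
  5 (successors {0, 1, 4}): φ is true.
For instance, at 4:
  At 4: []q is false, <>(([]s -> q) | q) is true, so []q -> <>(([]s -> q) | q) is true.
    At 4: []q requires q at every successor {1, 5}.
      q fails at 1, so []q is false at 4.
    At 4: <>(([]s -> q) | q) requires ([]s -> q) | q at some successor in {1, 5}.
      ([]s -> q) | q holds at 5, so <>(([]s -> q) | q) is true at 4.
Satisfying worlds: {0, 1, 3, 4, 5}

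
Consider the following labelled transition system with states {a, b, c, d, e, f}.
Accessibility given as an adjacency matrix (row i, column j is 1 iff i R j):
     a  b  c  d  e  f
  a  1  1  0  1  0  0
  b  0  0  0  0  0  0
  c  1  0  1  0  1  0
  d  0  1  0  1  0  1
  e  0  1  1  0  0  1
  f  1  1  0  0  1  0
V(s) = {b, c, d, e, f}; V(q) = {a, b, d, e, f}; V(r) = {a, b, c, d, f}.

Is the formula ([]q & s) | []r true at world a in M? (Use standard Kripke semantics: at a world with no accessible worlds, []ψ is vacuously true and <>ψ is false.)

Yes

Recall that []ψ holds at a world iff ψ holds at every accessible world, and <>ψ holds iff ψ holds at some accessible world.
At a: []q & s is false, []r is true, so ([]q & s) | []r is true.
  At a: []q is true, s is false, so []q & s is false.
    At a: []q requires q at every successor {a, b, d}.
      At a: q is true.
      At b: q is true.
      At d: q is true.
    So []q is true at a.
  At a: []r requires r at every successor {a, b, d}.
    At a: r is true.
    At b: r is true.
    At d: r is true.
  So []r is true at a.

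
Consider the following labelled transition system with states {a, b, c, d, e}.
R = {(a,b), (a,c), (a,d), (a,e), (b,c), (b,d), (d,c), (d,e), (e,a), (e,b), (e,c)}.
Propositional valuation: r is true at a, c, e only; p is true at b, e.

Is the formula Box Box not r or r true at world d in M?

Recall that Box ψ holds at a world iff ψ holds at every accessible world, and Dia ψ holds iff ψ holds at some accessible world.
At d: Box Box not r is false, r is false, so Box Box not r or r is false.
  At d: Box Box not r requires Box not r at every successor {c, e}.
    Box not r fails at e, so Box Box not r is false at d.
      At e: Box not r requires not r at every successor {a, b, c}.
        not r fails at a, so Box not r is false at e.

No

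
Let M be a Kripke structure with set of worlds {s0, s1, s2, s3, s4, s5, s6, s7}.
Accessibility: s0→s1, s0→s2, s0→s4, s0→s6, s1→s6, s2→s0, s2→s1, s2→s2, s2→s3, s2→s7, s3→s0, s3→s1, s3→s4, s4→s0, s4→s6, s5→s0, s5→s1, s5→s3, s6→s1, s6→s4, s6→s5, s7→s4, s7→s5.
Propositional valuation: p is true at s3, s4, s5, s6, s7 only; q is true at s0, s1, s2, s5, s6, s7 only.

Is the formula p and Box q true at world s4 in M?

Recall that Box ψ holds at a world iff ψ holds at every accessible world, and Dia ψ holds iff ψ holds at some accessible world.
At s4: p is true, Box q is true, so p and Box q is true.
  At s4: Box q requires q at every successor {s0, s6}.
    At s0: q is true.
    At s6: q is true.
  So Box q is true at s4.

Yes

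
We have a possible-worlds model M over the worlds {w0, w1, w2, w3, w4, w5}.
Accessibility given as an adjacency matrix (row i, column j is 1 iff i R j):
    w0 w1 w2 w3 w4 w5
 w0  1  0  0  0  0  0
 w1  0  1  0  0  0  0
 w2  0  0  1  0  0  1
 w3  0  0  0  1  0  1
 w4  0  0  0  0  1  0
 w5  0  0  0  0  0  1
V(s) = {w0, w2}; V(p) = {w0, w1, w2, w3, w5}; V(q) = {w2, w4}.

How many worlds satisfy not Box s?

Recall that Box ψ holds at a world iff ψ holds at every accessible world, and Dia ψ holds iff ψ holds at some accessible world.
Let φ = not Box s. Evaluate φ at each world:
  w0 (successors {w0}): φ is false.
  w1 (successors {w1}): φ is true.
  w2 (successors {w2, w5}): φ is true.
  w3 (successors {w3, w5}): φ is true.
  w4 (successors {w4}): φ is true.
  w5 (successors {w5}): φ is true.
For instance, at w4:
  At w4: Box s is false, so not Box s is true.
    At w4: Box s requires s at every successor {w4}.
      s fails at w4, so Box s is false at w4.
Satisfying worlds: {w1, w2, w3, w4, w5}

5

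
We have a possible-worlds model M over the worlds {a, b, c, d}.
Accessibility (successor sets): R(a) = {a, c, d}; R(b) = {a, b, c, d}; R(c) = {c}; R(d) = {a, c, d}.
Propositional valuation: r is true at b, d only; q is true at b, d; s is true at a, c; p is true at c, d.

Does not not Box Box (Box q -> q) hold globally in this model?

Let φ = not not Box Box (Box q -> q). Evaluate φ at each world:
  a (successors {a, c, d}): φ is true.
  b (successors {a, b, c, d}): φ is true.
  c (successors {c}): φ is true.
  d (successors {a, c, d}): φ is true.
For instance, at c:
  At c: not Box Box (Box q -> q) is false, so not not Box Box (Box q -> q) is true.
    At c: Box Box (Box q -> q) is true, so not Box Box (Box q -> q) is false.
      At c: Box Box (Box q -> q) requires Box (Box q -> q) at every successor {c}.
        At c: Box (Box q -> q) is true.
      So Box Box (Box q -> q) is true at c.

Yes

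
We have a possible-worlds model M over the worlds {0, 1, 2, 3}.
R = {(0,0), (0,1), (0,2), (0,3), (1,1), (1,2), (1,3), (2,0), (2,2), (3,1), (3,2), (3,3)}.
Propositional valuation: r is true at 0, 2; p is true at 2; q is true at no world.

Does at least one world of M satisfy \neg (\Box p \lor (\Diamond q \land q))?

Yes

Let φ = \neg (\Box p \lor (\Diamond q \land q)). Evaluate φ at each world:
  0 (successors {0, 1, 2, 3}): φ is true.
  1 (successors {1, 2, 3}): φ is true.
  2 (successors {0, 2}): φ is true.
  3 (successors {1, 2, 3}): φ is true.
Detail at 0 (witness):
  At 0: \Box p \lor (\Diamond q \land q) is false, so \neg (\Box p \lor (\Diamond q \land q)) is true.
    At 0: \Box p is false, \Diamond q \land q is false, so \Box p \lor (\Diamond q \land q) is false.
      At 0: \Box p requires p at every successor {0, 1, 2, 3}.
        p fails at 0, so \Box p is false at 0.
      At 0: \Diamond q is false, q is false, so \Diamond q \land q is false.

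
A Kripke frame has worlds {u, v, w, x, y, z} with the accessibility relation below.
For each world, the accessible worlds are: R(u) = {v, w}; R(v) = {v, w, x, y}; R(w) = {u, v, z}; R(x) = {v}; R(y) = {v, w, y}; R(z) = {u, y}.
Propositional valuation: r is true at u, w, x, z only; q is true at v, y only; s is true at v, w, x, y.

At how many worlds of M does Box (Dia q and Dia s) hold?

Let φ = Box (Dia q and Dia s). Evaluate φ at each world:
  u (successors {v, w}): φ is true.
  v (successors {v, w, x, y}): φ is true.
  w (successors {u, v, z}): φ is true.
  x (successors {v}): φ is true.
  y (successors {v, w, y}): φ is true.
  z (successors {u, y}): φ is true.
For instance, at w:
  At w: Box (Dia q and Dia s) requires Dia q and Dia s at every successor {u, v, z}.
      At u: Dia q is true, Dia s is true, so Dia q and Dia s is true.
      At v: Dia q is true, Dia s is true, so Dia q and Dia s is true.
      At z: Dia q is true, Dia s is true, so Dia q and Dia s is true.
  So Box (Dia q and Dia s) is true at w.
Satisfying worlds: {u, v, w, x, y, z}

6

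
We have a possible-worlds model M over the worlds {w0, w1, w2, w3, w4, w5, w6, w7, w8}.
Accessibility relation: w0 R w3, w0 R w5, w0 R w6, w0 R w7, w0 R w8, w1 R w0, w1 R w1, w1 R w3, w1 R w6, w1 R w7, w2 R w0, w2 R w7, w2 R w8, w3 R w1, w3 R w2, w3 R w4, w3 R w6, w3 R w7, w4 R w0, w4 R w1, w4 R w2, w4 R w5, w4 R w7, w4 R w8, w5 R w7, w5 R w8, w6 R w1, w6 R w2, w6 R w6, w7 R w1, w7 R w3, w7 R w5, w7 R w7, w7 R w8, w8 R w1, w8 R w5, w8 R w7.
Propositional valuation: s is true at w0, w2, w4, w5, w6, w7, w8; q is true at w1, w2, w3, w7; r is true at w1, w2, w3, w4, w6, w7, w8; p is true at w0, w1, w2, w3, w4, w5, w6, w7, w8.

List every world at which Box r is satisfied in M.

Recall that Box ψ holds at a world iff ψ holds at every accessible world, and Dia ψ holds iff ψ holds at some accessible world.
Let φ = Box r. Evaluate φ at each world:
  w0 (successors {w3, w5, w6, w7, w8}): φ is false.
  w1 (successors {w0, w1, w3, w6, w7}): φ is false.
  w2 (successors {w0, w7, w8}): φ is false.
  w3 (successors {w1, w2, w4, w6, w7}): φ is true.
  w4 (successors {w0, w1, w2, w5, w7, w8}): φ is false.
  w5 (successors {w7, w8}): φ is true.
  w6 (successors {w1, w2, w6}): φ is true.
  w7 (successors {w1, w3, w5, w7, w8}): φ is false.
  w8 (successors {w1, w5, w7}): φ is false.
For instance, at w1:
  At w1: Box r requires r at every successor {w0, w1, w3, w6, w7}.
    r fails at w0, so Box r is false at w1.
Satisfying worlds: {w3, w5, w6}

w3, w5, w6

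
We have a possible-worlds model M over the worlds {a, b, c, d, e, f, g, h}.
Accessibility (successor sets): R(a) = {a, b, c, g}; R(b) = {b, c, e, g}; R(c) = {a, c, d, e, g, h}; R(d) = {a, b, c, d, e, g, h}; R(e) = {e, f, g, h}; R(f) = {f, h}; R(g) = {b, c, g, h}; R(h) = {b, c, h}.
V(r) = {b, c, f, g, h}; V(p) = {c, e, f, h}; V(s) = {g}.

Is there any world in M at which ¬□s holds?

Yes

Let φ = ¬□s. Evaluate φ at each world:
  a (successors {a, b, c, g}): φ is true.
  b (successors {b, c, e, g}): φ is true.
  c (successors {a, c, d, e, g, h}): φ is true.
  d (successors {a, b, c, d, e, g, h}): φ is true.
  e (successors {e, f, g, h}): φ is true.
  f (successors {f, h}): φ is true.
  g (successors {b, c, g, h}): φ is true.
  h (successors {b, c, h}): φ is true.
Detail at a (witness):
  At a: □s is false, so ¬□s is true.
    At a: □s requires s at every successor {a, b, c, g}.
      s fails at a, so □s is false at a.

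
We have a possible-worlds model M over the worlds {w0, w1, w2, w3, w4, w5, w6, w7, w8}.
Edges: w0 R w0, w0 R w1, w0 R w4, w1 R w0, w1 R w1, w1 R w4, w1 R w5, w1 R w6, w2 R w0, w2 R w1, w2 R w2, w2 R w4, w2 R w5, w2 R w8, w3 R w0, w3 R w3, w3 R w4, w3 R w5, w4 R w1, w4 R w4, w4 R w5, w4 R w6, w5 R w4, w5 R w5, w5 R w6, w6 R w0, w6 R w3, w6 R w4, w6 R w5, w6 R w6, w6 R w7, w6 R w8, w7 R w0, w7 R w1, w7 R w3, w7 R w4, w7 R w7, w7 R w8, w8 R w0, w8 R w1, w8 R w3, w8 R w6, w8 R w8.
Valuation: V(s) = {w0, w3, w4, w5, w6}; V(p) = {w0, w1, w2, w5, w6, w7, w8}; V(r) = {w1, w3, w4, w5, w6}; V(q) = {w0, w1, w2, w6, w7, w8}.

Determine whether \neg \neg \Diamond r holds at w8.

Yes

At w8: \neg \Diamond r is false, so \neg \neg \Diamond r is true.
  At w8: \Diamond r is true, so \neg \Diamond r is false.
    At w8: \Diamond r requires r at some successor in {w0, w1, w3, w6, w8}.
      r holds at w1, so \Diamond r is true at w8.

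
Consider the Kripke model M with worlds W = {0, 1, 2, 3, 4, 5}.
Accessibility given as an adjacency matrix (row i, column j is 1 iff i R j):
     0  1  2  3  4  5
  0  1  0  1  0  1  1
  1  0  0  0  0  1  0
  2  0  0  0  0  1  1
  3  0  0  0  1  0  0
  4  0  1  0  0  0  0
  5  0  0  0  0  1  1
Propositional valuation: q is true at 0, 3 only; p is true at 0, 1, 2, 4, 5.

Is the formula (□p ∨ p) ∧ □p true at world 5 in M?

At 5: □p ∨ p is true, □p is true, so (□p ∨ p) ∧ □p is true.
  At 5: □p is true, p is true, so □p ∨ p is true.
    At 5: □p requires p at every successor {4, 5}.
      At 4: p is true.
      At 5: p is true.
    So □p is true at 5.
  At 5: □p requires p at every successor {4, 5}.
    At 4: p is true.
    At 5: p is true.
  So □p is true at 5.

Yes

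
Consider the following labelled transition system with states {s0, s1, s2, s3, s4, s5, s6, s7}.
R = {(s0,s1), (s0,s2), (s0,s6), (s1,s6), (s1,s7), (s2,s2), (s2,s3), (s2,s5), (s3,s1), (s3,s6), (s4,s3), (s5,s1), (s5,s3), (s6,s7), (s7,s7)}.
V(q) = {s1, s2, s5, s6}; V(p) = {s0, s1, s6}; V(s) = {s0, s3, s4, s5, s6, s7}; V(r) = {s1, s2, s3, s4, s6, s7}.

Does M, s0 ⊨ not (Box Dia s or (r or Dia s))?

At s0: Box Dia s or (r or Dia s) is true, so not (Box Dia s or (r or Dia s)) is false.
  At s0: Box Dia s is true, r or Dia s is true, so Box Dia s or (r or Dia s) is true.
    At s0: Box Dia s requires Dia s at every successor {s1, s2, s6}.
      At s1: Dia s is true.
      At s2: Dia s is true.
      At s6: Dia s is true.
    So Box Dia s is true at s0.
    At s0: r is false, Dia s is true, so r or Dia s is true.
      At s0: Dia s requires s at some successor in {s1, s2, s6}.
        s holds at s6, so Dia s is true at s0.

No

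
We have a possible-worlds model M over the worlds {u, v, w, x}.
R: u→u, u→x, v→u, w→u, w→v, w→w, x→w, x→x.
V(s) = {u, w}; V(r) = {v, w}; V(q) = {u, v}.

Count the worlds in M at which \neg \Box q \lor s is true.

3

Recall that \Box ψ holds at a world iff ψ holds at every accessible world, and \Diamond ψ holds iff ψ holds at some accessible world.
Let φ = \neg \Box q \lor s. Evaluate φ at each world:
  u (successors {u, x}): φ is true.
  v (successors {u}): φ is false.
  w (successors {u, v, w}): φ is true.
  x (successors {w, x}): φ is true.
For instance, at x:
  At x: \neg \Box q is true, s is false, so \neg \Box q \lor s is true.
    At x: \Box q is false, so \neg \Box q is true.
      At x: \Box q requires q at every successor {w, x}.
        q fails at w, so \Box q is false at x.
Satisfying worlds: {u, w, x}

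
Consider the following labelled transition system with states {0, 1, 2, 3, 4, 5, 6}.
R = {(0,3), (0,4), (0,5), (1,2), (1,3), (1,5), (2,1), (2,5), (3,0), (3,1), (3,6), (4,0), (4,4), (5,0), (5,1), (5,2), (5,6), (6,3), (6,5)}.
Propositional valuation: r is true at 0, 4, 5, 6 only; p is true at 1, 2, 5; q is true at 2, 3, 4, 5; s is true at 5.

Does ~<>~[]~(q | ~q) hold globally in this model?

No

Let φ = ~<>~[]~(q | ~q). Evaluate φ at each world:
  0 (successors {3, 4, 5}): φ is false.
  1 (successors {2, 3, 5}): φ is false.
  2 (successors {1, 5}): φ is false.
  3 (successors {0, 1, 6}): φ is false.
  4 (successors {0, 4}): φ is false.
  5 (successors {0, 1, 2, 6}): φ is false.
  6 (successors {3, 5}): φ is false.
Detail at 0 (counterexample):
  At 0: <>~[]~(q | ~q) is true, so ~<>~[]~(q | ~q) is false.
    At 0: <>~[]~(q | ~q) requires ~[]~(q | ~q) at some successor in {3, 4, 5}.
      ~[]~(q | ~q) holds at 3, so <>~[]~(q | ~q) is true at 0.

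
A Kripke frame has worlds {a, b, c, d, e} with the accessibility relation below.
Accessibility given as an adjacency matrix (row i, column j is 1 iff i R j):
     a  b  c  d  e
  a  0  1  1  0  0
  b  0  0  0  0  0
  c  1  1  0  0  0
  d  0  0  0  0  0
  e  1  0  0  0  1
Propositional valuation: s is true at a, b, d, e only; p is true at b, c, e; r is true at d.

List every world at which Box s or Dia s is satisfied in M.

a, b, c, d, e

Recall that Box ψ holds at a world iff ψ holds at every accessible world, and Dia ψ holds iff ψ holds at some accessible world.
Let φ = Box s or Dia s. Evaluate φ at each world:
  a (successors {b, c}): φ is true.
  b (successors ∅): φ is true.
  c (successors {a, b}): φ is true.
  d (successors ∅): φ is true.
  e (successors {a, e}): φ is true.
For instance, at c:
  At c: Box s is true, Dia s is true, so Box s or Dia s is true.
    At c: Box s requires s at every successor {a, b}.
      At a: s is true.
      At b: s is true.
    So Box s is true at c.
    At c: Dia s requires s at some successor in {a, b}.
      s holds at a, so Dia s is true at c.
Satisfying worlds: {a, b, c, d, e}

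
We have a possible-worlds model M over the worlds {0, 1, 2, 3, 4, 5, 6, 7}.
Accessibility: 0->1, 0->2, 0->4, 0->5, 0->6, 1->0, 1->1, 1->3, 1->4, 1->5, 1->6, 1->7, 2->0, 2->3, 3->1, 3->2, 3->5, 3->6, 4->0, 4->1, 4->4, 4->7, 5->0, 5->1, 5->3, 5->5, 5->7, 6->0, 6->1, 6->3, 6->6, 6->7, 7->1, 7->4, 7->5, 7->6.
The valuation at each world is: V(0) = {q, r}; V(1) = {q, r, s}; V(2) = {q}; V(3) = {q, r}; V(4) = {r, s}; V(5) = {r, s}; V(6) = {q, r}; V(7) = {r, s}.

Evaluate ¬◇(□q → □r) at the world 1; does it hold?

No

At 1: ◇(□q → □r) is true, so ¬◇(□q → □r) is false.
  At 1: ◇(□q → □r) requires □q → □r at some successor in {0, 1, 3, 4, 5, 6, 7}.
    □q → □r holds at 0, so ◇(□q → □r) is true at 1.
      At 0: □q is false, □r is false, so □q → □r is true.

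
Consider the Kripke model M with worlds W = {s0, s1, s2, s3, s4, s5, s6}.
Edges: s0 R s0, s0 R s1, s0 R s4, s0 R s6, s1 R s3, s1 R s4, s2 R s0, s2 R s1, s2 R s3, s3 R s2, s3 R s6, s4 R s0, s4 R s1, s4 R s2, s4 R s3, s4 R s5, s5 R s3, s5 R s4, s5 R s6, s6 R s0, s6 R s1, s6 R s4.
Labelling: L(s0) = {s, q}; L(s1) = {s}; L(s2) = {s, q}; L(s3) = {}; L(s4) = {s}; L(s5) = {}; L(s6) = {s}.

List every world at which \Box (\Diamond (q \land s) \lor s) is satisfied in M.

s0, s1, s2, s3, s5, s6

Let φ = \Box (\Diamond (q \land s) \lor s). Evaluate φ at each world:
  s0 (successors {s0, s1, s4, s6}): φ is true.
  s1 (successors {s3, s4}): φ is true.
  s2 (successors {s0, s1, s3}): φ is true.
  s3 (successors {s2, s6}): φ is true.
  s4 (successors {s0, s1, s2, s3, s5}): φ is false.
  s5 (successors {s3, s4, s6}): φ is true.
  s6 (successors {s0, s1, s4}): φ is true.
For instance, at s0:
  At s0: \Box (\Diamond (q \land s) \lor s) requires \Diamond (q \land s) \lor s at every successor {s0, s1, s4, s6}.
    At s0: \Diamond (q \land s) \lor s is true.
    At s1: \Diamond (q \land s) \lor s is true.
    At s4: \Diamond (q \land s) \lor s is true.
    At s6: \Diamond (q \land s) \lor s is true.
  So \Box (\Diamond (q \land s) \lor s) is true at s0.
Satisfying worlds: {s0, s1, s2, s3, s5, s6}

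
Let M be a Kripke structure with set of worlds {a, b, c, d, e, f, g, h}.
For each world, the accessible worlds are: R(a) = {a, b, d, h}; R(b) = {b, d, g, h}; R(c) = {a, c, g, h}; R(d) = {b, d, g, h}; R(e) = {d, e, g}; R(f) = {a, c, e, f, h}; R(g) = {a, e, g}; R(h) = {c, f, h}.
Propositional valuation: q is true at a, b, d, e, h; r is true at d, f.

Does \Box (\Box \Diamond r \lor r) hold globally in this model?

Recall that \Box ψ holds at a world iff ψ holds at every accessible world, and \Diamond ψ holds iff ψ holds at some accessible world.
Let φ = \Box (\Box \Diamond r \lor r). Evaluate φ at each world:
  a (successors {a, b, d, h}): φ is false.
  b (successors {b, d, g, h}): φ is false.
  c (successors {a, c, g, h}): φ is false.
  d (successors {b, d, g, h}): φ is false.
  e (successors {d, e, g}): φ is false.
  f (successors {a, c, e, f, h}): φ is false.
  g (successors {a, e, g}): φ is false.
  h (successors {c, f, h}): φ is false.
Detail at a (counterexample):
  At a: \Box (\Box \Diamond r \lor r) requires \Box \Diamond r \lor r at every successor {a, b, d, h}.
    \Box \Diamond r \lor r fails at b, so \Box (\Box \Diamond r \lor r) is false at a.
      At b: \Box \Diamond r is false, r is false, so \Box \Diamond r \lor r is false.

No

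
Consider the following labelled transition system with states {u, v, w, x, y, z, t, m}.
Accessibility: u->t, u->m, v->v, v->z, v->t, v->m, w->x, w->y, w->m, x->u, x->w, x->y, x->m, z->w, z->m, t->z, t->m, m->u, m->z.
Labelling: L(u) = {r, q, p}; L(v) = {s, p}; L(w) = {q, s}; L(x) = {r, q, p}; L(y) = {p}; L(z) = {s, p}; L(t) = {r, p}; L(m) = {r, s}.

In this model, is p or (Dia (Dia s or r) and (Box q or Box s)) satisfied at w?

Recall that Box ψ holds at a world iff ψ holds at every accessible world, and Dia ψ holds iff ψ holds at some accessible world.
At w: p is false, Dia (Dia s or r) and (Box q or Box s) is false, so p or (Dia (Dia s or r) and (Box q or Box s)) is false.
  At w: Dia (Dia s or r) is true, Box q or Box s is false, so Dia (Dia s or r) and (Box q or Box s) is false.
    At w: Dia (Dia s or r) requires Dia s or r at some successor in {x, y, m}.
      Dia s or r holds at x, so Dia (Dia s or r) is true at w.
    At w: Box q is false, Box s is false, so Box q or Box s is false.
      At w: Box q requires q at every successor {x, y, m}.
        q fails at y, so Box q is false at w.
      At w: Box s requires s at every successor {x, y, m}.
        s fails at x, so Box s is false at w.

No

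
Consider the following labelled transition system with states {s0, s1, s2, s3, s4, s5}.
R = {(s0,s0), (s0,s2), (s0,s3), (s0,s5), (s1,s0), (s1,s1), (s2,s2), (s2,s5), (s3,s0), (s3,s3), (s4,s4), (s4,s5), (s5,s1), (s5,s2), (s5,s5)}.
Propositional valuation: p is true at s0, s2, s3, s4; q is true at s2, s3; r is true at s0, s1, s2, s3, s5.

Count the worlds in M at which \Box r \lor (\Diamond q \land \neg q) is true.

5

Recall that \Box ψ holds at a world iff ψ holds at every accessible world, and \Diamond ψ holds iff ψ holds at some accessible world.
Let φ = \Box r \lor (\Diamond q \land \neg q). Evaluate φ at each world:
  s0 (successors {s0, s2, s3, s5}): φ is true.
  s1 (successors {s0, s1}): φ is true.
  s2 (successors {s2, s5}): φ is true.
  s3 (successors {s0, s3}): φ is true.
  s4 (successors {s4, s5}): φ is false.
  s5 (successors {s1, s2, s5}): φ is true.
For instance, at s4:
  At s4: \Box r is false, \Diamond q \land \neg q is false, so \Box r \lor (\Diamond q \land \neg q) is false.
    At s4: \Box r requires r at every successor {s4, s5}.
      r fails at s4, so \Box r is false at s4.
    At s4: \Diamond q is false, \neg q is true, so \Diamond q \land \neg q is false.
      At s4: \Diamond q requires q at some successor in {s4, s5}.
        At s4: q is false.
        At s5: q is false.
      So \Diamond q is false at s4.
Satisfying worlds: {s0, s1, s2, s3, s5}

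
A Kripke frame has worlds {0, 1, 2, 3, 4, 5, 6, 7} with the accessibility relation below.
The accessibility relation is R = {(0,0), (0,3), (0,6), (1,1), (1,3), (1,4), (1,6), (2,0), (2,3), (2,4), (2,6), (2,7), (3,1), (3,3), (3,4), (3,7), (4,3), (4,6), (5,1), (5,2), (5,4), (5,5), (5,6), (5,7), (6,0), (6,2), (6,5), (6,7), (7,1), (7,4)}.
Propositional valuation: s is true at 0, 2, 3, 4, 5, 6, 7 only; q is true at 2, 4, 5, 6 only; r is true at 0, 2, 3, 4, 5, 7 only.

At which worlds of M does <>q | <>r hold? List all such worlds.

Let φ = <>q | <>r. Evaluate φ at each world:
  0 (successors {0, 3, 6}): φ is true.
  1 (successors {1, 3, 4, 6}): φ is true.
  2 (successors {0, 3, 4, 6, 7}): φ is true.
  3 (successors {1, 3, 4, 7}): φ is true.
  4 (successors {3, 6}): φ is true.
  5 (successors {1, 2, 4, 5, 6, 7}): φ is true.
  6 (successors {0, 2, 5, 7}): φ is true.
  7 (successors {1, 4}): φ is true.
For instance, at 1:
  At 1: <>q is true, <>r is true, so <>q | <>r is true.
    At 1: <>q requires q at some successor in {1, 3, 4, 6}.
      q holds at 4, so <>q is true at 1.
    At 1: <>r requires r at some successor in {1, 3, 4, 6}.
      r holds at 3, so <>r is true at 1.
Satisfying worlds: {0, 1, 2, 3, 4, 5, 6, 7}

0, 1, 2, 3, 4, 5, 6, 7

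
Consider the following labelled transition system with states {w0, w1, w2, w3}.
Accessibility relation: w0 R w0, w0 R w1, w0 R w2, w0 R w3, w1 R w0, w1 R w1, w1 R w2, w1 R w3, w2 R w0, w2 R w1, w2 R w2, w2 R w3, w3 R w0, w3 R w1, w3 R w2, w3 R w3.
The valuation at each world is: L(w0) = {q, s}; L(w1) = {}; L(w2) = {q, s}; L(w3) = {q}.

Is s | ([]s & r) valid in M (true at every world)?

No

Let φ = s | ([]s & r). Evaluate φ at each world:
  w0 (successors {w0, w1, w2, w3}): φ is true.
  w1 (successors {w0, w1, w2, w3}): φ is false.
  w2 (successors {w0, w1, w2, w3}): φ is true.
  w3 (successors {w0, w1, w2, w3}): φ is false.
Detail at w1 (counterexample):
  At w1: s is false, []s & r is false, so s | ([]s & r) is false.
    At w1: []s is false, r is false, so []s & r is false.
      At w1: []s requires s at every successor {w0, w1, w2, w3}.
        s fails at w1, so []s is false at w1.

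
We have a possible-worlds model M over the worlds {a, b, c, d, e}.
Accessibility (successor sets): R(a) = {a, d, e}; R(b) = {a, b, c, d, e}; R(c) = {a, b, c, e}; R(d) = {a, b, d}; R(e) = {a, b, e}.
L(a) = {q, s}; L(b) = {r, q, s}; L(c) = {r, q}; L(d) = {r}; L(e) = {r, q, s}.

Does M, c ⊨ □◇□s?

Recall that □ψ holds at a world iff ψ holds at every accessible world, and ◇ψ holds iff ψ holds at some accessible world.
At c: □◇□s requires ◇□s at every successor {a, b, c, e}.
  At a: ◇□s is true.
  At b: ◇□s is true.
  At c: ◇□s is true.
  At e: ◇□s is true.
So □◇□s is true at c.

Yes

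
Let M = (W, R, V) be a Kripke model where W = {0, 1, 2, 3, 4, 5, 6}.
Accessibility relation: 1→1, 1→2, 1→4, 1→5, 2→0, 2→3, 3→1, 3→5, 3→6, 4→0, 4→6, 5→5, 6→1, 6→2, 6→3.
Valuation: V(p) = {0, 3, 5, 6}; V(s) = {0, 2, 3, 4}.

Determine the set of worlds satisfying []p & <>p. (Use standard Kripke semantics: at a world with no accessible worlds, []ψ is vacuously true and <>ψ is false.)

2, 4, 5

Let φ = []p & <>p. Evaluate φ at each world:
  0 (successors ∅): φ is false.
  1 (successors {1, 2, 4, 5}): φ is false.
  2 (successors {0, 3}): φ is true.
  3 (successors {1, 5, 6}): φ is false.
  4 (successors {0, 6}): φ is true.
  5 (successors {5}): φ is true.
  6 (successors {1, 2, 3}): φ is false.
For instance, at 5:
  At 5: []p is true, <>p is true, so []p & <>p is true.
    At 5: []p requires p at every successor {5}.
      At 5: p is true.
    So []p is true at 5.
    At 5: <>p requires p at some successor in {5}.
      p holds at 5, so <>p is true at 5.
Satisfying worlds: {2, 4, 5}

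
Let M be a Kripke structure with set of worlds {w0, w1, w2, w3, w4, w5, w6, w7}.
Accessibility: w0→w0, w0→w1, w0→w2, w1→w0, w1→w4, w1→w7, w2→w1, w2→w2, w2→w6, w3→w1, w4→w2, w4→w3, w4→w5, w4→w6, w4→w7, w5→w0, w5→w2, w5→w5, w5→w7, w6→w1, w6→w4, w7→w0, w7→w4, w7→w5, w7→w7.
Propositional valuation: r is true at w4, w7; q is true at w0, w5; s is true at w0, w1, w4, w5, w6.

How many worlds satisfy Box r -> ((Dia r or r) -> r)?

8

Let φ = Box r -> ((Dia r or r) -> r). Evaluate φ at each world:
  w0 (successors {w0, w1, w2}): φ is true.
  w1 (successors {w0, w4, w7}): φ is true.
  w2 (successors {w1, w2, w6}): φ is true.
  w3 (successors {w1}): φ is true.
  w4 (successors {w2, w3, w5, w6, w7}): φ is true.
  w5 (successors {w0, w2, w5, w7}): φ is true.
  w6 (successors {w1, w4}): φ is true.
  w7 (successors {w0, w4, w5, w7}): φ is true.
For instance, at w7:
  At w7: Box r is false, (Dia r or r) -> r is true, so Box r -> ((Dia r or r) -> r) is true.
    At w7: Box r requires r at every successor {w0, w4, w5, w7}.
      r fails at w0, so Box r is false at w7.
    At w7: Dia r or r is true, r is true, so (Dia r or r) -> r is true.
      At w7: Dia r is true, r is true, so Dia r or r is true.
Satisfying worlds: {w0, w1, w2, w3, w4, w5, w6, w7}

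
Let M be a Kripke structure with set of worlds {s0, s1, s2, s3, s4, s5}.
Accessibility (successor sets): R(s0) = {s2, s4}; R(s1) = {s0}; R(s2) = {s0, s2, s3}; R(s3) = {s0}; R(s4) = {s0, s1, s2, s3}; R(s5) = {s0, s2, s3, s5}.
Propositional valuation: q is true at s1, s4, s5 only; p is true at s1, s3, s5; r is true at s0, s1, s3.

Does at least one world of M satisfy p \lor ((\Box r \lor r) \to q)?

Let φ = p \lor ((\Box r \lor r) \to q). Evaluate φ at each world:
  s0 (successors {s2, s4}): φ is false.
  s1 (successors {s0}): φ is true.
  s2 (successors {s0, s2, s3}): φ is true.
  s3 (successors {s0}): φ is true.
  s4 (successors {s0, s1, s2, s3}): φ is true.
  s5 (successors {s0, s2, s3, s5}): φ is true.
Detail at s1 (witness):
  At s1: p is true, (\Box r \lor r) \to q is true, so p \lor ((\Box r \lor r) \to q) is true.
    At s1: \Box r \lor r is true, q is true, so (\Box r \lor r) \to q is true.
      At s1: \Box r is true, r is true, so \Box r \lor r is true.

Yes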